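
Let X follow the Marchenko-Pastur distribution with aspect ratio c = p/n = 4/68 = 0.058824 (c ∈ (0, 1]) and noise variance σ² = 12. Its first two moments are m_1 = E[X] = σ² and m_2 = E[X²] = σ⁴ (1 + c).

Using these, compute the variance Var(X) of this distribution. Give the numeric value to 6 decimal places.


m_1 = E[X] = σ² = 12, so m_1² = 144.
m_2 = E[X²] = σ⁴ (1 + c) = 144 · (1 + 0.058824) = 144 · 1.058824 = 152.470588.
(Note m_2 − m_1² simplifies to c · σ⁴ = 0.058824 · 144.)

Var(X) = m_2 − m_1² = 152.470588 − 144 = 8.470588.


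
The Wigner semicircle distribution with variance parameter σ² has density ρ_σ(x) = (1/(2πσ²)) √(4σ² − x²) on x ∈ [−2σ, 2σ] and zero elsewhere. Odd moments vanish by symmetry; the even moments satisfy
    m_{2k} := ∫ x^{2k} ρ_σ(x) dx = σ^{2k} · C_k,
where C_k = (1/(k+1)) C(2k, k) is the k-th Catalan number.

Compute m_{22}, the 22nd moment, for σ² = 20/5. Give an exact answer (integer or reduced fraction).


By the scaled semicircle moment identity, m_{2k} = σ^{2k} · C_k with k = 11.
C_11 = (1/(k+1)) · C(2k, k) = (1/12) · C(22, 11) = (1/12) · 705432 = 58786.
σ^{2k} = (σ²)^k = (20/5)^11 = 4194304.

Therefore m_{22} = σ^{22} · C_11 = 4194304 · 58786 = 246566354944.


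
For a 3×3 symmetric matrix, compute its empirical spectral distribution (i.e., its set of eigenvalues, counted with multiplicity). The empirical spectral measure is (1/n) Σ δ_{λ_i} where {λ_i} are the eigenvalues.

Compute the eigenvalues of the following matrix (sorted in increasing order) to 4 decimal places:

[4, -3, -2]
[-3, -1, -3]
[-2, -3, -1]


Since M is real symmetric, all three eigenvalues are real; they are the roots of det(λI − M) = λ³ − (tr M) λ² + s λ − det M, where s is the sum of the principal 2×2 minors.
tr M = 4 + (-1) + (-1) = 2.
s = (4·(-1) − (-3)²) + (4·(-1) − (-2)²) + ((-1)·(-1) − (-3)²) = -13 + (-8) + (-8) = -29.
det M (expand along row 1) = 4·(-8) − (-3)·(-3) + (-2)·7 = -55.
Characteristic polynomial: λ³ − 2λ² − 29λ + 55 = 0.
Substitute λ = y + (tr M)/3 = y + 0.666667 to remove the quadratic term: y³ + p·y + q = 0 with p = s − (tr M)²/3 = -30.333333 and q = −2(tr M)³/27 + (tr M)·s/3 − det M = 35.074074.
Three real roots ⇒ use the trigonometric (Viète) form: r = 2√(−p/3) = 6.359595, φ = arccos(3q/(p·r)) = arccos(-0.545454) = 2.147727 rad.
y_k = r·cos(φ/3 − 2πk/3) for k = 0, 1, 2 gives y = 4.798295, 1.215490, -6.013785.
λ_k = y_k + 0.666667 gives λ = 5.4650, 1.8822, -5.3471 (check: the sum is 2.0000 = tr M).

Eigenvalues sorted in increasing order: [-5.3471, 1.8822, 5.4650].


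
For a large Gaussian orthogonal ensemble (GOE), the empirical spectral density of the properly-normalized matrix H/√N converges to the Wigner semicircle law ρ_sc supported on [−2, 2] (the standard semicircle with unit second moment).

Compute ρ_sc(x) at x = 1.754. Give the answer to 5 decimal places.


ρ_sc(x) = (1/(2π)) √(4 − x²). With x = 1.754:
  4 − x² = 4 − (1.754)² = 4 − 3.076516 = 0.923484.
  √(4 − x²) = 0.960981.
  1/(2π) = 0.159155.
  ρ_sc(1.754) = 0.159155 · 0.960981 = 0.152945.

Rounded to 5 decimal places: ρ_sc(1.754) ≈ 0.15294.


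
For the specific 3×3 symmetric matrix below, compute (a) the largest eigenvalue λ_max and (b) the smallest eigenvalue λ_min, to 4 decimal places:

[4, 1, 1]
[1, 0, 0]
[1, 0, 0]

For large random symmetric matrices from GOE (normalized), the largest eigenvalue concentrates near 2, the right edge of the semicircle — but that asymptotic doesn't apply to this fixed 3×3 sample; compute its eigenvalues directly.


Since M is real symmetric, all three eigenvalues are real; they are the roots of det(λI − M) = λ³ − (tr M) λ² + s λ − det M, where s is the sum of the principal 2×2 minors.
tr M = 4 + 0 + 0 = 4.
s = (4·0 − 1²) + (4·0 − 1²) + (0·0 − 0²) = -1 + (-1) + 0 = -2.
det M (expand along row 1) = 4·0 − 1·0 + 1·0 = 0.
Characteristic polynomial: λ³ − 4λ² − 2λ = 0.
Substitute λ = y + (tr M)/3 = y + 1.333333 to remove the quadratic term: y³ + p·y + q = 0 with p = s − (tr M)²/3 = -7.333333 and q = −2(tr M)³/27 + (tr M)·s/3 − det M = -7.407407.
Three real roots ⇒ use the trigonometric (Viète) form: r = 2√(−p/3) = 3.126944, φ = arccos(3q/(p·r)) = arccos(0.969094) = 0.249264 rad.
y_k = r·cos(φ/3 − 2πk/3) for k = 0, 1, 2 gives y = 3.116156, -1.333333, -1.782823.
λ_k = y_k + 1.333333 gives λ = 4.4495, 0.0000, -0.4495 (check: the sum is 4.0000 = tr M).

Hence λ_max = 4.4495 and λ_min = -0.4495.


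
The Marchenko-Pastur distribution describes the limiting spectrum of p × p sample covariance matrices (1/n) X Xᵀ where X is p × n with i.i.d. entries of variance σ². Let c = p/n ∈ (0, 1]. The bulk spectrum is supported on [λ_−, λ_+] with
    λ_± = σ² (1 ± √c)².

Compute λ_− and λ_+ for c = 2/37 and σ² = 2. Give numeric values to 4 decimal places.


c = 2/37 = 0.054054; √c = 0.232495.
λ_− = σ² (1 − √c)² = 2 · (1 − 0.232495)² = 2 · (0.767505)² = 1.178127.
λ_+ = σ² (1 + √c)² = 2 · (1 + 0.232495)² = 2 · (1.232495)² = 3.038089.

Rounded to 4 decimal places: λ_− ≈ 1.1781, λ_+ ≈ 3.0381.


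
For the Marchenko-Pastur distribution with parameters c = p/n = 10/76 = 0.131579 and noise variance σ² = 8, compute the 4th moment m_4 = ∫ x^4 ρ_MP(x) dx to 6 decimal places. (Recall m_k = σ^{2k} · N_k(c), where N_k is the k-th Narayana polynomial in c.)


E[X⁴] = σ⁸ (1 + 6c + 6c² + c³) (fourth MP moment). With σ² = 8 (so σ⁸ = 4096) and c = 10/76 = 0.131579: E[X⁴] = 4096 · (1 + 6·0.131579 + 6·(0.131579)² + (0.131579)³) = 4096 · 1.895630.

So E[X^4] = 7764.499781.


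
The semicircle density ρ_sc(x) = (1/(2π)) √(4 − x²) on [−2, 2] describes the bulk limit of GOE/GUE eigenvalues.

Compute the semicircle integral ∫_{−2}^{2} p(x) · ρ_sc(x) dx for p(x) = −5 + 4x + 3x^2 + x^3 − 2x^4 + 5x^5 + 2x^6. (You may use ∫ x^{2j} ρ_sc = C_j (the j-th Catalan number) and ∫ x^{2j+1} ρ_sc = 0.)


Write p(x) = Σ a_i x^i, split into monomials and integrate each against ρ_sc separately.
Using ∫ x^{2j} ρ_sc = C_j = (1/(j+1)) C(2j, j) (Catalan numbers) and ∫ x^{2j+1} ρ_sc = 0 (odd monomials vanish by symmetry):
  i = 0 (even): a_0 · C_{0} = -5 · 1 = -5
  i = 1 (odd): ∫ x^1 ρ_sc = 0 (vanishes)
  i = 2 (even): a_2 · C_{1} = 3 · 1 = 3
  i = 3 (odd): ∫ x^3 ρ_sc = 0 (vanishes)
  i = 4 (even): a_4 · C_{2} = -2 · 2 = -4
  i = 5 (odd): ∫ x^5 ρ_sc = 0 (vanishes)
  i = 6 (even): a_6 · C_{3} = 2 · 5 = 10

Summing the contributions: ∫_{−2}^{2} p(x) ρ_sc(x) dx = (-5) + 3 + (-4) + 10 = 4.


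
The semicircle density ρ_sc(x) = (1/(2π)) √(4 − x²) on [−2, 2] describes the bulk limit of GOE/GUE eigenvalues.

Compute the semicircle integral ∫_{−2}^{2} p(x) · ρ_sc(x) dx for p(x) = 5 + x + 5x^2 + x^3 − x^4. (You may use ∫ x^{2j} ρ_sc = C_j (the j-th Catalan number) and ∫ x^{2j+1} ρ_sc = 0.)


Write p(x) = Σ a_i x^i, split into monomials and integrate each against ρ_sc separately.
Using ∫ x^{2j} ρ_sc = C_j = (1/(j+1)) C(2j, j) (Catalan numbers) and ∫ x^{2j+1} ρ_sc = 0 (odd monomials vanish by symmetry):
  i = 0 (even): a_0 · C_{0} = 5 · 1 = 5
  i = 1 (odd): ∫ x^1 ρ_sc = 0 (vanishes)
  i = 2 (even): a_2 · C_{1} = 5 · 1 = 5
  i = 3 (odd): ∫ x^3 ρ_sc = 0 (vanishes)
  i = 4 (even): a_4 · C_{2} = -1 · 2 = -2

Summing the contributions: ∫_{−2}^{2} p(x) ρ_sc(x) dx = 5 + 5 + (-2) = 8.


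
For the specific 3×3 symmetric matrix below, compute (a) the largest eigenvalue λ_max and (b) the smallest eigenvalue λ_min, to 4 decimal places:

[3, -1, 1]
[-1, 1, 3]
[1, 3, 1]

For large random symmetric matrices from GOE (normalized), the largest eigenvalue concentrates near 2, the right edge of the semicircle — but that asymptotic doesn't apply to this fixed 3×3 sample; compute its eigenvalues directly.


Since M is real symmetric, all three eigenvalues are real; they are the roots of det(λI − M) = λ³ − (tr M) λ² + s λ − det M, where s is the sum of the principal 2×2 minors.
tr M = 3 + 1 + 1 = 5.
s = (3·1 − (-1)²) + (3·1 − 1²) + (1·1 − 3²) = 2 + 2 + (-8) = -4.
det M (expand along row 1) = 3·(-8) − (-1)·(-4) + 1·(-4) = -32.
Characteristic polynomial: λ³ − 5λ² − 4λ + 32 = 0.
Substitute λ = y + (tr M)/3 = y + 1.666667 to remove the quadratic term: y³ + p·y + q = 0 with p = s − (tr M)²/3 = -12.333333 and q = −2(tr M)³/27 + (tr M)·s/3 − det M = 16.074074.
Three real roots ⇒ use the trigonometric (Viète) form: r = 2√(−p/3) = 4.055175, φ = arccos(3q/(p·r)) = arccos(-0.964178) = 2.873123 rad.
y_k = r·cos(φ/3 − 2πk/3) for k = 0, 1, 2 gives y = 2.333333, 1.705615, -4.038948.
λ_k = y_k + 1.666667 gives λ = 4.0000, 3.3723, -2.3723 (check: the sum is 5.0000 = tr M).

Hence λ_max = 4.0000 and λ_min = -2.3723.


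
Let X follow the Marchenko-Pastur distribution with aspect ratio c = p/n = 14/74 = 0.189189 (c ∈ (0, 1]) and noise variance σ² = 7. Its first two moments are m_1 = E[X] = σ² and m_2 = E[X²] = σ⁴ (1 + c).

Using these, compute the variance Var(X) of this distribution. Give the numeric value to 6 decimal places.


m_1 = E[X] = σ² = 7, so m_1² = 49.
m_2 = E[X²] = σ⁴ (1 + c) = 49 · (1 + 0.189189) = 49 · 1.189189 = 58.270270.
(Note m_2 − m_1² simplifies to c · σ⁴ = 0.189189 · 49.)

Var(X) = m_2 − m_1² = 58.270270 − 49 = 9.270270.


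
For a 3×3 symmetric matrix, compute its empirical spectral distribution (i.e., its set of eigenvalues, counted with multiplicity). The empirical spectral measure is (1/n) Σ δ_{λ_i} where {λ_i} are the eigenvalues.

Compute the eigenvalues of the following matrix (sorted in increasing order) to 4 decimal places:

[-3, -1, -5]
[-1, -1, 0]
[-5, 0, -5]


Since M is real symmetric, all three eigenvalues are real; they are the roots of det(λI − M) = λ³ − (tr M) λ² + s λ − det M, where s is the sum of the principal 2×2 minors.
tr M = -3 + (-1) + (-5) = -9.
s = ((-3)·(-1) − (-1)²) + ((-3)·(-5) − (-5)²) + ((-1)·(-5) − 0²) = 2 + (-10) + 5 = -3.
det M (expand along row 1) = (-3)·5 − (-1)·5 + (-5)·(-5) = 15.
Characteristic polynomial: λ³ + 9λ² − 3λ − 15 = 0.
Substitute λ = y + (tr M)/3 = y − 3.000000 to remove the quadratic term: y³ + p·y + q = 0 with p = s − (tr M)²/3 = -30.000000 and q = −2(tr M)³/27 + (tr M)·s/3 − det M = 48.000000.
Three real roots ⇒ use the trigonometric (Viète) form: r = 2√(−p/3) = 6.324555, φ = arccos(3q/(p·r)) = arccos(-0.758947) = 2.432490 rad.
y_k = r·cos(φ/3 − 2πk/3) for k = 0, 1, 2 gives y = 4.356967, 1.791734, -6.148701.
λ_k = y_k − 3.000000 gives λ = 1.3570, -1.2083, -9.1487 (check: the sum is -9.0000 = tr M).

Eigenvalues sorted in increasing order: [-9.1487, -1.2083, 1.3570].


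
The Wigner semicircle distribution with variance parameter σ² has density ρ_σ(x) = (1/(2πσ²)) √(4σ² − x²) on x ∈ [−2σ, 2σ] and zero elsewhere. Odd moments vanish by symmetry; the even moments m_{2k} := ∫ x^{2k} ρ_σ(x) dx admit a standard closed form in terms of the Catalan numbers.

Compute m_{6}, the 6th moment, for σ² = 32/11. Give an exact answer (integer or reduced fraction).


By the scaled semicircle moment identity, m_{2k} = σ^{2k} · C_k with k = 3.
C_3 = (1/(k+1)) · C(2k, k) = (1/4) · C(6, 3) = (1/4) · 20 = 5.
σ^{2k} = (σ²)^k = (32/11)^3 = 32768/1331.

Therefore m_{6} = σ^{6} · C_3 = (32768/1331) · 5 = 163840/1331.


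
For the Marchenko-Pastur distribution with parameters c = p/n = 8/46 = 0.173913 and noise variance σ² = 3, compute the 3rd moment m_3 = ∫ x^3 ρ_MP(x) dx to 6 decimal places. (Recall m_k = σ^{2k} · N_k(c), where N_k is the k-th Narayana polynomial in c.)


E[X³] = σ⁶ (1 + 3c + c²) (third MP moment). With σ² = 3 (so σ⁶ = 27) and c = 8/46 = 0.173913: E[X³] = 27 · (1 + 3·0.173913 + (0.173913)²) = 27 · 1.551985.

So E[X^3] = 41.903592.


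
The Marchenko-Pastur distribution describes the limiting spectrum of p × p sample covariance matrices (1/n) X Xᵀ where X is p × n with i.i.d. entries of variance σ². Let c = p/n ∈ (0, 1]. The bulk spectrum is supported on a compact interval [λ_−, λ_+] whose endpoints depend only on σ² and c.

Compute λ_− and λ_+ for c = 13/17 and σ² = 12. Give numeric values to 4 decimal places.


c = 13/17 = 0.764706; √c = 0.874475.
λ_− = σ² (1 − √c)² = 12 · (1 − 0.874475)² = 12 · (0.125525)² = 0.189079.
λ_+ = σ² (1 + √c)² = 12 · (1 + 0.874475)² = 12 · (1.874475)² = 42.163862.

Rounded to 4 decimal places: λ_− ≈ 0.1891, λ_+ ≈ 42.1639.


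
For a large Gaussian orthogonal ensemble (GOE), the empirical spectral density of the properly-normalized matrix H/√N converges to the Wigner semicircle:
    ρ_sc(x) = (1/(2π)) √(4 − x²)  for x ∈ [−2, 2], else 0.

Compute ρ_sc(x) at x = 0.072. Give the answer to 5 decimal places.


ρ_sc(x) = (1/(2π)) √(4 − x²). With x = 0.072:
  4 − x² = 4 − (0.072)² = 4 − 0.005184 = 3.994816.
  √(4 − x²) = 1.998704.
  1/(2π) = 0.159155.
  ρ_sc(0.072) = 0.159155 · 1.998704 = 0.318104.

Rounded to 5 decimal places: ρ_sc(0.072) ≈ 0.31810.


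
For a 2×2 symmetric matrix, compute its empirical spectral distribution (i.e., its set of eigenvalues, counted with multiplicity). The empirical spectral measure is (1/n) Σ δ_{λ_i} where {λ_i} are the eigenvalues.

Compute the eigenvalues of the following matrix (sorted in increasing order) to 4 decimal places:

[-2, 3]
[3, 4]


Since M is real symmetric, both eigenvalues are real; they are the roots of det(λI − M) = λ² − (tr M) λ + det M.
tr M = -2 + 4 = 2.
det M = (-2)·4 − 3² = -8 − 9 = -17.
Characteristic polynomial: λ² − 2λ − 17 = 0.
Discriminant Δ = (tr M)² − 4·det M = 4 − (-68) = 72; √Δ = 8.485281.
λ = (tr M ± √Δ)/2 = (2 ± 8.485281)/2, giving (tr M − √Δ)/2 = -3.2426 and (tr M + √Δ)/2 = 5.2426.

Eigenvalues sorted in increasing order: [-3.2426, 5.2426].


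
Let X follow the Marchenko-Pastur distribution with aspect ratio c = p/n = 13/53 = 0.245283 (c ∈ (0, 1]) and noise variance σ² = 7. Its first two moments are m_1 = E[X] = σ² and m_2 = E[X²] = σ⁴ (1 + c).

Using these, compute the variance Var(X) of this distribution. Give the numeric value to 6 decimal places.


m_1 = E[X] = σ² = 7, so m_1² = 49.
m_2 = E[X²] = σ⁴ (1 + c) = 49 · (1 + 0.245283) = 49 · 1.245283 = 61.018868.
(Note m_2 − m_1² simplifies to c · σ⁴ = 0.245283 · 49.)

Var(X) = m_2 − m_1² = 61.018868 − 49 = 12.018868.


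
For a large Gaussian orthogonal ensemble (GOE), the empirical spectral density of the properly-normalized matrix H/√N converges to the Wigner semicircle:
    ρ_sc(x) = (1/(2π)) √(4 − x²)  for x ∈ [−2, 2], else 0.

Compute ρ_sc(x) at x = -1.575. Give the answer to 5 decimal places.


ρ_sc(x) = (1/(2π)) √(4 − x²). With x = -1.575:
  4 − x² = 4 − (-1.575)² = 4 − 2.480625 = 1.519375.
  √(4 − x²) = 1.232629.
  1/(2π) = 0.159155.
  ρ_sc(-1.575) = 0.159155 · 1.232629 = 0.196179.

Rounded to 5 decimal places: ρ_sc(-1.575) ≈ 0.19618.


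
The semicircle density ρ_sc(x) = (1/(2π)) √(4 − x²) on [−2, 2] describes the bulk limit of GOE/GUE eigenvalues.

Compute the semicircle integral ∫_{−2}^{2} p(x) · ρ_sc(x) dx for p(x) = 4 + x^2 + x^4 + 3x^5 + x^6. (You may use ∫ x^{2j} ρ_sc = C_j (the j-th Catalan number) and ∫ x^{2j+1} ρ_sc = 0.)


Write p(x) = Σ a_i x^i, split into monomials and integrate each against ρ_sc separately.
Using ∫ x^{2j} ρ_sc = C_j = (1/(j+1)) C(2j, j) (Catalan numbers) and ∫ x^{2j+1} ρ_sc = 0 (odd monomials vanish by symmetry):
  i = 0 (even): a_0 · C_{0} = 4 · 1 = 4
  i = 2 (even): a_2 · C_{1} = 1 · 1 = 1
  i = 4 (even): a_4 · C_{2} = 1 · 2 = 2
  i = 5 (odd): ∫ x^5 ρ_sc = 0 (vanishes)
  i = 6 (even): a_6 · C_{3} = 1 · 5 = 5

Summing the contributions: ∫_{−2}^{2} p(x) ρ_sc(x) dx = 4 + 1 + 2 + 5 = 12.


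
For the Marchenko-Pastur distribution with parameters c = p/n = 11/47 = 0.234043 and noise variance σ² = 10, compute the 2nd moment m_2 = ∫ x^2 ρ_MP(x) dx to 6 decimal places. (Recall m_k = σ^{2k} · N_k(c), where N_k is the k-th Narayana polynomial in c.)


E[X²] = σ⁴ (1 + c) (second MP moment). With σ² = 10 (so σ⁴ = 100) and c = 11/47 = 0.234043: E[X²] = 100 · (1 + 0.234043) = 100 · 1.234043.

So E[X^2] = 123.404255.


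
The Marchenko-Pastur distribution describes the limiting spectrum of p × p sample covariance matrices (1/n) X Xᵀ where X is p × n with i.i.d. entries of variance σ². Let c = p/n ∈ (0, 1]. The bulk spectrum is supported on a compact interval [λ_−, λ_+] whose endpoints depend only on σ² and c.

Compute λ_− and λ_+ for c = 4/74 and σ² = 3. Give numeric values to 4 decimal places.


c = 4/74 = 0.054054; √c = 0.232495.
λ_− = σ² (1 − √c)² = 3 · (1 − 0.232495)² = 3 · (0.767505)² = 1.767190.
λ_+ = σ² (1 + √c)² = 3 · (1 + 0.232495)² = 3 · (1.232495)² = 4.557134.

Rounded to 4 decimal places: λ_− ≈ 1.7672, λ_+ ≈ 4.5571.


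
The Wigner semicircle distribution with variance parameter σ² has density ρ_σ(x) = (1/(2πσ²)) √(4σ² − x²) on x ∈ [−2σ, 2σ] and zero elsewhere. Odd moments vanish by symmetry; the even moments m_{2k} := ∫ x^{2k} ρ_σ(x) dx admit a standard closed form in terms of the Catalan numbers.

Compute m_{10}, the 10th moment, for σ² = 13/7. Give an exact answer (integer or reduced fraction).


By the scaled semicircle moment identity, m_{2k} = σ^{2k} · C_k with k = 5.
C_5 = (1/(k+1)) · C(2k, k) = (1/6) · C(10, 5) = (1/6) · 252 = 42.
σ^{2k} = (σ²)^k = (13/7)^5 = 371293/16807.

Therefore m_{10} = σ^{10} · C_5 = (371293/16807) · 42 = 2227758/2401.


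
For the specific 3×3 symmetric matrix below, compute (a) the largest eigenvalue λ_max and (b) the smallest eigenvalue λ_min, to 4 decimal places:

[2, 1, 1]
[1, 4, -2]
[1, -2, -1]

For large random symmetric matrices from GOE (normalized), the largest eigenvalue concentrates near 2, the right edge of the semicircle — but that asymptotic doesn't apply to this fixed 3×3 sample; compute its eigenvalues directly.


Since M is real symmetric, all three eigenvalues are real; they are the roots of det(λI − M) = λ³ − (tr M) λ² + s λ − det M, where s is the sum of the principal 2×2 minors.
tr M = 2 + 4 + (-1) = 5.
s = (2·4 − 1²) + (2·(-1) − 1²) + (4·(-1) − (-2)²) = 7 + (-3) + (-8) = -4.
det M (expand along row 1) = 2·(-8) − 1·1 + 1·(-6) = -23.
Characteristic polynomial: λ³ − 5λ² − 4λ + 23 = 0.
Substitute λ = y + (tr M)/3 = y + 1.666667 to remove the quadratic term: y³ + p·y + q = 0 with p = s − (tr M)²/3 = -12.333333 and q = −2(tr M)³/27 + (tr M)·s/3 − det M = 7.074074.
Three real roots ⇒ use the trigonometric (Viète) form: r = 2√(−p/3) = 4.055175, φ = arccos(3q/(p·r)) = arccos(-0.424327) = 2.009015 rad.
y_k = r·cos(φ/3 − 2πk/3) for k = 0, 1, 2 gives y = 3.179361, 0.590247, -3.769608.
λ_k = y_k + 1.666667 gives λ = 4.8460, 2.2569, -2.1029 (check: the sum is 5.0000 = tr M).

Hence λ_max = 4.8460 and λ_min = -2.1029.


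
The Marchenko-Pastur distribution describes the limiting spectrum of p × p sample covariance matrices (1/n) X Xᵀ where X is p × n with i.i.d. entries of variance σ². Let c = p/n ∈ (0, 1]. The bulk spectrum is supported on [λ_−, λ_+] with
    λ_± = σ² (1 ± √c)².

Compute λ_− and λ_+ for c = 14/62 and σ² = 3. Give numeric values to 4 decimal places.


c = 14/62 = 0.225806; √c = 0.475191.
λ_− = σ² (1 − √c)² = 3 · (1 − 0.475191)² = 3 · (0.524809)² = 0.826274.
λ_+ = σ² (1 + √c)² = 3 · (1 + 0.475191)² = 3 · (1.475191)² = 6.528565.

Rounded to 4 decimal places: λ_− ≈ 0.8263, λ_+ ≈ 6.5286.


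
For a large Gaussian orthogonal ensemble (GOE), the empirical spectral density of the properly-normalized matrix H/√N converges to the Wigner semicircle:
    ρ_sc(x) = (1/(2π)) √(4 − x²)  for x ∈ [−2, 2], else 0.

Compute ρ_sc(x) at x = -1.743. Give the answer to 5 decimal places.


ρ_sc(x) = (1/(2π)) √(4 − x²). With x = -1.743:
  4 − x² = 4 − (-1.743)² = 4 − 3.038049 = 0.961951.
  √(4 − x²) = 0.980791.
  1/(2π) = 0.159155.
  ρ_sc(-1.743) = 0.159155 · 0.980791 = 0.156098.

Rounded to 5 decimal places: ρ_sc(-1.743) ≈ 0.15610.


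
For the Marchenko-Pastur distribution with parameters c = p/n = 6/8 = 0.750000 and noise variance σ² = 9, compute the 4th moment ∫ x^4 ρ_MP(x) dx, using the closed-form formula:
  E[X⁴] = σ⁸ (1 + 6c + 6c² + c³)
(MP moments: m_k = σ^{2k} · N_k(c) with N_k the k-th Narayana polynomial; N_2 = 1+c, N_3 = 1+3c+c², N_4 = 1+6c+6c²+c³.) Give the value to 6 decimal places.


E[X⁴] = σ⁸ (1 + 6c + 6c² + c³) (fourth MP moment). With σ² = 9 (so σ⁸ = 6561) and c = 6/8 = 0.750000: E[X⁴] = 6561 · (1 + 6·0.750000 + 6·(0.750000)² + (0.750000)³) = 6561 · 9.296875.

So E[X^4] = 60996.796875.


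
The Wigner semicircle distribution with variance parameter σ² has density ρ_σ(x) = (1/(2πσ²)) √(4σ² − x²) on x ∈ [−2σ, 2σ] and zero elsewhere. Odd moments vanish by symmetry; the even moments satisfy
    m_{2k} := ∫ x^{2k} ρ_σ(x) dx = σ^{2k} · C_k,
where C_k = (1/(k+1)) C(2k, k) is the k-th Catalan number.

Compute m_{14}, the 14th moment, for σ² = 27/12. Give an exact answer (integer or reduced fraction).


By the scaled semicircle moment identity, m_{2k} = σ^{2k} · C_k with k = 7.
C_7 = (1/(k+1)) · C(2k, k) = (1/8) · C(14, 7) = (1/8) · 3432 = 429.
σ^{2k} = (σ²)^k = (27/12)^7 = 4782969/16384.

Therefore m_{14} = σ^{14} · C_7 = (4782969/16384) · 429 = 2051893701/16384.


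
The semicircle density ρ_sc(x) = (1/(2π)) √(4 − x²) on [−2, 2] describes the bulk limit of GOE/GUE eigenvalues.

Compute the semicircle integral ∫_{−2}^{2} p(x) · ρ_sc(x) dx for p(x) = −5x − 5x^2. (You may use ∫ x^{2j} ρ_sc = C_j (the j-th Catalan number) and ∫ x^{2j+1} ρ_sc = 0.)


Write p(x) = Σ a_i x^i, split into monomials and integrate each against ρ_sc separately.
Using ∫ x^{2j} ρ_sc = C_j = (1/(j+1)) C(2j, j) (Catalan numbers) and ∫ x^{2j+1} ρ_sc = 0 (odd monomials vanish by symmetry):
  i = 1 (odd): ∫ x^1 ρ_sc = 0 (vanishes)
  i = 2 (even): a_2 · C_{1} = -5 · 1 = -5

Summing the contributions: ∫_{−2}^{2} p(x) ρ_sc(x) dx = -5.


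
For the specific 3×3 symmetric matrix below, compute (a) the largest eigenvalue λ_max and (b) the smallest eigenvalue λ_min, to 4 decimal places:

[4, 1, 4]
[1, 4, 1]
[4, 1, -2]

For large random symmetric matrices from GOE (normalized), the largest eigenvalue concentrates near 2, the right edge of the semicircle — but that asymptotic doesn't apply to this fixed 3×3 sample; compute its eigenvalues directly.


Since M is real symmetric, all three eigenvalues are real; they are the roots of det(λI − M) = λ³ − (tr M) λ² + s λ − det M, where s is the sum of the principal 2×2 minors.
tr M = 4 + 4 + (-2) = 6.
s = (4·4 − 1²) + (4·(-2) − 4²) + (4·(-2) − 1²) = 15 + (-24) + (-9) = -18.
det M (expand along row 1) = 4·(-9) − 1·(-6) + 4·(-15) = -90.
Characteristic polynomial: λ³ − 6λ² − 18λ + 90 = 0.
Substitute λ = y + (tr M)/3 = y + 2.000000 to remove the quadratic term: y³ + p·y + q = 0 with p = s − (tr M)²/3 = -30.000000 and q = −2(tr M)³/27 + (tr M)·s/3 − det M = 38.000000.
Three real roots ⇒ use the trigonometric (Viète) form: r = 2√(−p/3) = 6.324555, φ = arccos(3q/(p·r)) = arccos(-0.600833) = 2.215339 rad.
y_k = r·cos(φ/3 − 2πk/3) for k = 0, 1, 2 gives y = 4.677106, 1.348385, -6.025491.
λ_k = y_k + 2.000000 gives λ = 6.6771, 3.3484, -4.0255 (check: the sum is 6.0000 = tr M).

Hence λ_max = 6.6771 and λ_min = -4.0255.


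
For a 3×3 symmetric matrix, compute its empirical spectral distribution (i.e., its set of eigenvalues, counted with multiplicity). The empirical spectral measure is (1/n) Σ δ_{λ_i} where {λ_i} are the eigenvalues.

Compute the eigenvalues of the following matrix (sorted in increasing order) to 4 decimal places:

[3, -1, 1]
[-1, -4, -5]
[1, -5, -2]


Since M is real symmetric, all three eigenvalues are real; they are the roots of det(λI − M) = λ³ − (tr M) λ² + s λ − det M, where s is the sum of the principal 2×2 minors.
tr M = 3 + (-4) + (-2) = -3.
s = (3·(-4) − (-1)²) + (3·(-2) − 1²) + ((-4)·(-2) − (-5)²) = -13 + (-7) + (-17) = -37.
det M (expand along row 1) = 3·(-17) − (-1)·7 + 1·9 = -35.
Characteristic polynomial: λ³ + 3λ² − 37λ + 35 = 0.
Substitute λ = y + (tr M)/3 = y − 1.000000 to remove the quadratic term: y³ + p·y + q = 0 with p = s − (tr M)²/3 = -40.000000 and q = −2(tr M)³/27 + (tr M)·s/3 − det M = 74.000000.
Three real roots ⇒ use the trigonometric (Viète) form: r = 2√(−p/3) = 7.302967, φ = arccos(3q/(p·r)) = arccos(-0.759965) = 2.434056 rad.
y_k = r·cos(φ/3 − 2πk/3) for k = 0, 1, 2 gives y = 5.028229, 2.072571, -7.100800.
λ_k = y_k − 1.000000 gives λ = 4.0282, 1.0726, -8.1008 (check: the sum is -3.0000 = tr M).

Eigenvalues sorted in increasing order: [-8.1008, 1.0726, 4.0282].


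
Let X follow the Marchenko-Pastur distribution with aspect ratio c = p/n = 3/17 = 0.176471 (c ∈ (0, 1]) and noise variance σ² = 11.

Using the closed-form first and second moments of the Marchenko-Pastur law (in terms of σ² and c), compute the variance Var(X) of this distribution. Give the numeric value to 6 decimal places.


Recall the MP moments m_1 = E[X] = σ² and m_2 = E[X²] = σ⁴ (1 + c).
m_1 = E[X] = σ² = 11, so m_1² = 121.
m_2 = E[X²] = σ⁴ (1 + c) = 121 · (1 + 0.176471) = 121 · 1.176471 = 142.352941.
(Note m_2 − m_1² simplifies to c · σ⁴ = 0.176471 · 121.)

Var(X) = m_2 − m_1² = 142.352941 − 121 = 21.352941.


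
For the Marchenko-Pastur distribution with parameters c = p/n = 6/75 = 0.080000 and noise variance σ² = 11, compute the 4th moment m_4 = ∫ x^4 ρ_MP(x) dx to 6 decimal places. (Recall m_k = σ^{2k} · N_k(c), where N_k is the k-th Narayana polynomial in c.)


E[X⁴] = σ⁸ (1 + 6c + 6c² + c³) (fourth MP moment). With σ² = 11 (so σ⁸ = 14641) and c = 6/75 = 0.080000: E[X⁴] = 14641 · (1 + 6·0.080000 + 6·(0.080000)² + (0.080000)³) = 14641 · 1.518912.

So E[X^4] = 22238.390592.


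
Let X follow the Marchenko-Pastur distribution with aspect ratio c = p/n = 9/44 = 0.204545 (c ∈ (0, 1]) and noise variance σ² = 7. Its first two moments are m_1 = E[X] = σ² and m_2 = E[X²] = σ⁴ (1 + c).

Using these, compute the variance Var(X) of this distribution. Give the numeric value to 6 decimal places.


m_1 = E[X] = σ² = 7, so m_1² = 49.
m_2 = E[X²] = σ⁴ (1 + c) = 49 · (1 + 0.204545) = 49 · 1.204545 = 59.022727.
(Note m_2 − m_1² simplifies to c · σ⁴ = 0.204545 · 49.)

Var(X) = m_2 − m_1² = 59.022727 − 49 = 10.022727.


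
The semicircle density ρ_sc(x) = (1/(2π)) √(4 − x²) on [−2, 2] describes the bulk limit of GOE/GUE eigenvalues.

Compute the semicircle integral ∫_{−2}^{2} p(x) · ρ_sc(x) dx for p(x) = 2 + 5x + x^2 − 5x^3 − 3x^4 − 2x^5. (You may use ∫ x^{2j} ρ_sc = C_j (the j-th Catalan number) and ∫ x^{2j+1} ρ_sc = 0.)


Write p(x) = Σ a_i x^i, split into monomials and integrate each against ρ_sc separately.
Using ∫ x^{2j} ρ_sc = C_j = (1/(j+1)) C(2j, j) (Catalan numbers) and ∫ x^{2j+1} ρ_sc = 0 (odd monomials vanish by symmetry):
  i = 0 (even): a_0 · C_{0} = 2 · 1 = 2
  i = 1 (odd): ∫ x^1 ρ_sc = 0 (vanishes)
  i = 2 (even): a_2 · C_{1} = 1 · 1 = 1
  i = 3 (odd): ∫ x^3 ρ_sc = 0 (vanishes)
  i = 4 (even): a_4 · C_{2} = -3 · 2 = -6
  i = 5 (odd): ∫ x^5 ρ_sc = 0 (vanishes)

Summing the contributions: ∫_{−2}^{2} p(x) ρ_sc(x) dx = 2 + 1 + (-6) = -3.


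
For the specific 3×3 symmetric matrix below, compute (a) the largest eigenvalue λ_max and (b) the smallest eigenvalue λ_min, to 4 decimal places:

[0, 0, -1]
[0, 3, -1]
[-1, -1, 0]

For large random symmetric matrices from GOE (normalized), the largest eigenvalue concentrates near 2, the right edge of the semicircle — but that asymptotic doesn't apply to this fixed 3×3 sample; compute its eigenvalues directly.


Since M is real symmetric, all three eigenvalues are real; they are the roots of det(λI − M) = λ³ − (tr M) λ² + s λ − det M, where s is the sum of the principal 2×2 minors.
tr M = 0 + 3 + 0 = 3.
s = (0·3 − 0²) + (0·0 − (-1)²) + (3·0 − (-1)²) = 0 + (-1) + (-1) = -2.
det M (expand along row 1) = 0·(-1) − 0·(-1) + (-1)·3 = -3.
Characteristic polynomial: λ³ − 3λ² − 2λ + 3 = 0.
Substitute λ = y + (tr M)/3 = y + 1.000000 to remove the quadratic term: y³ + p·y + q = 0 with p = s − (tr M)²/3 = -5.000000 and q = −2(tr M)³/27 + (tr M)·s/3 − det M = -1.000000.
Three real roots ⇒ use the trigonometric (Viète) form: r = 2√(−p/3) = 2.581989, φ = arccos(3q/(p·r)) = arccos(0.232379) = 1.336273 rad.
y_k = r·cos(φ/3 − 2πk/3) for k = 0, 1, 2 gives y = 2.330059, -0.201640, -2.128419.
λ_k = y_k + 1.000000 gives λ = 3.3301, 0.7984, -1.1284 (check: the sum is 3.0000 = tr M).

Hence λ_max = 3.3301 and λ_min = -1.1284.


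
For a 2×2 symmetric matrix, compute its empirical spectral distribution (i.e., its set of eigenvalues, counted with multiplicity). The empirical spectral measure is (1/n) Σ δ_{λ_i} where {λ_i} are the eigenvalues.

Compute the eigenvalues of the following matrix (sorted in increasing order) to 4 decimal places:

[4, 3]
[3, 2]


Since M is real symmetric, both eigenvalues are real; they are the roots of det(λI − M) = λ² − (tr M) λ + det M.
tr M = 4 + 2 = 6.
det M = 4·2 − 3² = 8 − 9 = -1.
Characteristic polynomial: λ² − 6λ − 1 = 0.
Discriminant Δ = (tr M)² − 4·det M = 36 − (-4) = 40; √Δ = 6.324555.
λ = (tr M ± √Δ)/2 = (6 ± 6.324555)/2, giving (tr M − √Δ)/2 = -0.1623 and (tr M + √Δ)/2 = 6.1623.

Eigenvalues sorted in increasing order: [-0.1623, 6.1623].


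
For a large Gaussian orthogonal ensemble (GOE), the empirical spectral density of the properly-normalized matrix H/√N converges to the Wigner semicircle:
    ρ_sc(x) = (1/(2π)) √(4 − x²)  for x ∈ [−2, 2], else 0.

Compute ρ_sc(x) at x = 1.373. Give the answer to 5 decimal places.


ρ_sc(x) = (1/(2π)) √(4 − x²). With x = 1.373:
  4 − x² = 4 − (1.373)² = 4 − 1.885129 = 2.114871.
  √(4 − x²) = 1.454260.
  1/(2π) = 0.159155.
  ρ_sc(1.373) = 0.159155 · 1.454260 = 0.231453.

Rounded to 5 decimal places: ρ_sc(1.373) ≈ 0.23145.


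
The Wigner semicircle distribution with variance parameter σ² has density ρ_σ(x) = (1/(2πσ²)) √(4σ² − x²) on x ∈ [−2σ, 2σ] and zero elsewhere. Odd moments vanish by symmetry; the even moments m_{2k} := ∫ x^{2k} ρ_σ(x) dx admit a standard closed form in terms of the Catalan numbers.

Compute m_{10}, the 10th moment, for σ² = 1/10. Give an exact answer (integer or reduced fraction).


By the scaled semicircle moment identity, m_{2k} = σ^{2k} · C_k with k = 5.
C_5 = (1/(k+1)) · C(2k, k) = (1/6) · C(10, 5) = (1/6) · 252 = 42.
σ^{2k} = (σ²)^k = (1/10)^5 = 1/100000.

Therefore m_{10} = σ^{10} · C_5 = (1/100000) · 42 = 21/50000.


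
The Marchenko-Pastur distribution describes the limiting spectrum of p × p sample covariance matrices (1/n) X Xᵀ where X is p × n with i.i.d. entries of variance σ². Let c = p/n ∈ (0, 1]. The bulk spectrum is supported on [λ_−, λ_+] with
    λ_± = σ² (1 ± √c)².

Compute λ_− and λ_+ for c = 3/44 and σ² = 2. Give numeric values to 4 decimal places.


c = 3/44 = 0.068182; √c = 0.261116.
λ_− = σ² (1 − √c)² = 2 · (1 − 0.261116)² = 2 · (0.738884)² = 1.091898.
λ_+ = σ² (1 + √c)² = 2 · (1 + 0.261116)² = 2 · (1.261116)² = 3.180830.

Rounded to 4 decimal places: λ_− ≈ 1.0919, λ_+ ≈ 3.1808.


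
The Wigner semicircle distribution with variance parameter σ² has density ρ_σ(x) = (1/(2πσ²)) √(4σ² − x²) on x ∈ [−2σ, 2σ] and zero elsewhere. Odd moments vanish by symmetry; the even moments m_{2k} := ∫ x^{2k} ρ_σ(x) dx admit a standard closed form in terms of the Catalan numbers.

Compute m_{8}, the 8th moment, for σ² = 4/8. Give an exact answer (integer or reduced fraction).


By the scaled semicircle moment identity, m_{2k} = σ^{2k} · C_k with k = 4.
C_4 = (1/(k+1)) · C(2k, k) = (1/5) · C(8, 4) = (1/5) · 70 = 14.
σ^{2k} = (σ²)^k = (4/8)^4 = 1/16.

Therefore m_{8} = σ^{8} · C_4 = (1/16) · 14 = 7/8.


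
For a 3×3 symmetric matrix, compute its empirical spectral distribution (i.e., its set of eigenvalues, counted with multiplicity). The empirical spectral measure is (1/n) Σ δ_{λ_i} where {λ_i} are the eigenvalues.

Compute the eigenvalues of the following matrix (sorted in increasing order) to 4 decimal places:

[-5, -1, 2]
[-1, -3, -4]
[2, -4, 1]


Since M is real symmetric, all three eigenvalues are real; they are the roots of det(λI − M) = λ³ − (tr M) λ² + s λ − det M, where s is the sum of the principal 2×2 minors.
tr M = -5 + (-3) + 1 = -7.
s = ((-5)·(-3) − (-1)²) + ((-5)·1 − 2²) + ((-3)·1 − (-4)²) = 14 + (-9) + (-19) = -14.
det M (expand along row 1) = (-5)·(-19) − (-1)·7 + 2·10 = 122.
Characteristic polynomial: λ³ + 7λ² − 14λ − 122 = 0.
Substitute λ = y + (tr M)/3 = y − 2.333333 to remove the quadratic term: y³ + p·y + q = 0 with p = s − (tr M)²/3 = -30.333333 and q = −2(tr M)³/27 + (tr M)·s/3 − det M = -63.925926.
Three real roots ⇒ use the trigonometric (Viète) form: r = 2√(−p/3) = 6.359595, φ = arccos(3q/(p·r)) = arccos(0.994143) = 0.108287 rad.
y_k = r·cos(φ/3 − 2πk/3) for k = 0, 1, 2 gives y = 6.355452, -2.978969, -3.376483.
λ_k = y_k − 2.333333 gives λ = 4.0221, -5.3123, -5.7098 (check: the sum is -7.0000 = tr M).

Eigenvalues sorted in increasing order: [-5.7098, -5.3123, 4.0221].


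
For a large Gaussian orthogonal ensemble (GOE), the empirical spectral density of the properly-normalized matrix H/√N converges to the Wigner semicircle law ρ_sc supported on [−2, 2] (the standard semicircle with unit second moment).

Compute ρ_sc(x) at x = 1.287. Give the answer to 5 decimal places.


ρ_sc(x) = (1/(2π)) √(4 − x²). With x = 1.287:
  4 − x² = 4 − (1.287)² = 4 − 1.656369 = 2.343631.
  √(4 − x²) = 1.530892.
  1/(2π) = 0.159155.
  ρ_sc(1.287) = 0.159155 · 1.530892 = 0.243649.

Rounded to 5 decimal places: ρ_sc(1.287) ≈ 0.24365.


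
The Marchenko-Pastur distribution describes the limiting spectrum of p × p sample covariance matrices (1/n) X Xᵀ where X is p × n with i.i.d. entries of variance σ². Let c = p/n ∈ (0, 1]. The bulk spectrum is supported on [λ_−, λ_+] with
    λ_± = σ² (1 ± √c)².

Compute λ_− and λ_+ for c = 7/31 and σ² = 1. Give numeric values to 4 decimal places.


c = 7/31 = 0.225806; √c = 0.475191.
λ_− = σ² (1 − √c)² = 1 · (1 − 0.475191)² = 1 · (0.524809)² = 0.275425.
λ_+ = σ² (1 + √c)² = 1 · (1 + 0.475191)² = 1 · (1.475191)² = 2.176188.

Rounded to 4 decimal places: λ_− ≈ 0.2754, λ_+ ≈ 2.1762.


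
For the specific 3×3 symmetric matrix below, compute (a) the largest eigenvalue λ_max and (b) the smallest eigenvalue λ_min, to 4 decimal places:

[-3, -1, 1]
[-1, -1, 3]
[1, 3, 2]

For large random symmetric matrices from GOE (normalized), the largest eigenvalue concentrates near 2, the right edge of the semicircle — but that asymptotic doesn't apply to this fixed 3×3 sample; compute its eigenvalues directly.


Since M is real symmetric, all three eigenvalues are real; they are the roots of det(λI − M) = λ³ − (tr M) λ² + s λ − det M, where s is the sum of the principal 2×2 minors.
tr M = -3 + (-1) + 2 = -2.
s = ((-3)·(-1) − (-1)²) + ((-3)·2 − 1²) + ((-1)·2 − 3²) = 2 + (-7) + (-11) = -16.
det M (expand along row 1) = (-3)·(-11) − (-1)·(-5) + 1·(-2) = 26.
Characteristic polynomial: λ³ + 2λ² − 16λ − 26 = 0.
Substitute λ = y + (tr M)/3 = y − 0.666667 to remove the quadratic term: y³ + p·y + q = 0 with p = s − (tr M)²/3 = -17.333333 and q = −2(tr M)³/27 + (tr M)·s/3 − det M = -14.740741.
Three real roots ⇒ use the trigonometric (Viète) form: r = 2√(−p/3) = 4.807402, φ = arccos(3q/(p·r)) = arccos(0.530699) = 1.011372 rad.
y_k = r·cos(φ/3 − 2πk/3) for k = 0, 1, 2 gives y = 4.536793, -0.891273, -3.645519.
λ_k = y_k − 0.666667 gives λ = 3.8701, -1.5579, -4.3122 (check: the sum is -2.0000 = tr M).

Hence λ_max = 3.8701 and λ_min = -4.3122.


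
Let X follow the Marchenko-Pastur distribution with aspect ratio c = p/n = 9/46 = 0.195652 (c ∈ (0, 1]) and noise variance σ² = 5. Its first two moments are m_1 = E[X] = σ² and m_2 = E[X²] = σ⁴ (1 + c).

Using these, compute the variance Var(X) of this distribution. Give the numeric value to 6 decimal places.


m_1 = E[X] = σ² = 5, so m_1² = 25.
m_2 = E[X²] = σ⁴ (1 + c) = 25 · (1 + 0.195652) = 25 · 1.195652 = 29.891304.
(Note m_2 − m_1² simplifies to c · σ⁴ = 0.195652 · 25.)

Var(X) = m_2 − m_1² = 29.891304 − 25 = 4.891304.


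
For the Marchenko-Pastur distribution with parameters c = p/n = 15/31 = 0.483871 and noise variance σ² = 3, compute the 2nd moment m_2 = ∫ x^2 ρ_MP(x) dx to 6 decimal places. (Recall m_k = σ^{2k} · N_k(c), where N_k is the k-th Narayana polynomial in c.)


E[X²] = σ⁴ (1 + c) (second MP moment). With σ² = 3 (so σ⁴ = 9) and c = 15/31 = 0.483871: E[X²] = 9 · (1 + 0.483871) = 9 · 1.483871.

So E[X^2] = 13.354839.


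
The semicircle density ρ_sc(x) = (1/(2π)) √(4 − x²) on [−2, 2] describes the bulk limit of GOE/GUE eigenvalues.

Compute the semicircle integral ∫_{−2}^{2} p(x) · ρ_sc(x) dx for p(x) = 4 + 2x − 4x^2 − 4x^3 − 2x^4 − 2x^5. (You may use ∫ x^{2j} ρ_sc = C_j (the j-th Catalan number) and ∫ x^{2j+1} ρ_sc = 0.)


Write p(x) = Σ a_i x^i, split into monomials and integrate each against ρ_sc separately.
Using ∫ x^{2j} ρ_sc = C_j = (1/(j+1)) C(2j, j) (Catalan numbers) and ∫ x^{2j+1} ρ_sc = 0 (odd monomials vanish by symmetry):
  i = 0 (even): a_0 · C_{0} = 4 · 1 = 4
  i = 1 (odd): ∫ x^1 ρ_sc = 0 (vanishes)
  i = 2 (even): a_2 · C_{1} = -4 · 1 = -4
  i = 3 (odd): ∫ x^3 ρ_sc = 0 (vanishes)
  i = 4 (even): a_4 · C_{2} = -2 · 2 = -4
  i = 5 (odd): ∫ x^5 ρ_sc = 0 (vanishes)

Summing the contributions: ∫_{−2}^{2} p(x) ρ_sc(x) dx = 4 + (-4) + (-4) = -4.


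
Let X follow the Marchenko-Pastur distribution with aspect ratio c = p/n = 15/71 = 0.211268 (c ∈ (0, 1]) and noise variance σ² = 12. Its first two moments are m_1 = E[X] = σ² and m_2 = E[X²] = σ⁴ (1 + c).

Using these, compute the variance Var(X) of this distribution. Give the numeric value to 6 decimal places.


m_1 = E[X] = σ² = 12, so m_1² = 144.
m_2 = E[X²] = σ⁴ (1 + c) = 144 · (1 + 0.211268) = 144 · 1.211268 = 174.422535.
(Note m_2 − m_1² simplifies to c · σ⁴ = 0.211268 · 144.)

Var(X) = m_2 − m_1² = 174.422535 − 144 = 30.422535.


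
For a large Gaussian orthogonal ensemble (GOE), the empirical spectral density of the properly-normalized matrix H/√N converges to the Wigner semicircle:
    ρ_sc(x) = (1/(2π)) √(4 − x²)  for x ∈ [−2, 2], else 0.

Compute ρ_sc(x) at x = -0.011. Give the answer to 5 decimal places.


ρ_sc(x) = (1/(2π)) √(4 − x²). With x = -0.011:
  4 − x² = 4 − (-0.011)² = 4 − 0.000121 = 3.999879.
  √(4 − x²) = 1.999970.
  1/(2π) = 0.159155.
  ρ_sc(-0.011) = 0.159155 · 1.999970 = 0.318305.

Rounded to 5 decimal places: ρ_sc(-0.011) ≈ 0.31831.


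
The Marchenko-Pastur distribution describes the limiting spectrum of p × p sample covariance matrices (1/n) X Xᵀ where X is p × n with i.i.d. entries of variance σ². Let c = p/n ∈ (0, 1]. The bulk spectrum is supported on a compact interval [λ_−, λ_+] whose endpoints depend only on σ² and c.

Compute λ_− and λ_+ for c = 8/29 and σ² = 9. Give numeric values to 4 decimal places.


c = 8/29 = 0.275862; √c = 0.525226.
λ_− = σ² (1 − √c)² = 9 · (1 − 0.525226)² = 9 · (0.474774)² = 2.028695.
λ_+ = σ² (1 + √c)² = 9 · (1 + 0.525226)² = 9 · (1.525226)² = 20.936822.

Rounded to 4 decimal places: λ_− ≈ 2.0287, λ_+ ≈ 20.9368.
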